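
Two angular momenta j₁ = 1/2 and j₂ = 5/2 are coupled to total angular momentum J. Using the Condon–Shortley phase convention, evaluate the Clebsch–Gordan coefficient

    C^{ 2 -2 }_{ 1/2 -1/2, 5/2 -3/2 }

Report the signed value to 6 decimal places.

−√(1/6) ≈ -0.408248

√[5·1!0!4!/6! · 0!1!1!4!0!4!] = √(96)
  +(−1)^1/∏(1,0,0,0,0,4)! = -1/24  (running -1/24)
⟨..|..⟩ = √(96)·(-1/24) = -0.408248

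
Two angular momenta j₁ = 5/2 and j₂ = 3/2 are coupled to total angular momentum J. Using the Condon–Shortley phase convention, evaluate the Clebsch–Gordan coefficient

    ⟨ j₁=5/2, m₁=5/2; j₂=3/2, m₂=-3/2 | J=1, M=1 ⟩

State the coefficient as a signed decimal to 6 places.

+√(1/2) = +0.707107

j₁+j₂−J=3  J+j₁−j₂=2  J−j₁+j₂=0  j₁+j₂+J+1=6
(j₁±m₁, j₂±m₂, J±M) = (5,0,0,3,2,0)
P² = 72
sum k=0..0:
  [0] +1/12 = 1/12
S = 1/12
C² = P²·S² = 1/2 ; C = +0.707107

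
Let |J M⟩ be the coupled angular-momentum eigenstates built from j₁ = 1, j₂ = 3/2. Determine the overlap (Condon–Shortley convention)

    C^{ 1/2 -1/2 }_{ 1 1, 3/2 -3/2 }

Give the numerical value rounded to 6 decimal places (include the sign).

√[2·2!0!1!/4! · 2!0!0!3!0!1!] = √(2)
  +(−1)^0/∏(0,2,0,0,0,1)! = 1/2  (running 1/2)
⟨..|..⟩ = √(2)·(1/2) = +0.707107

+√(1/2) ≈ +0.707107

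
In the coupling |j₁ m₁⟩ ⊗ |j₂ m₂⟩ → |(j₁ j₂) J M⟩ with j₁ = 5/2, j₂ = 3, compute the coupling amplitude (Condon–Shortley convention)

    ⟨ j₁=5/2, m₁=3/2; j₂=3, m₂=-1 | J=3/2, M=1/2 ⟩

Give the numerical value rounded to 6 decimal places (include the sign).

−√(7/30) ≈ -0.483046

triangle: 4!·1!·2!/8! = 48/40320
(j±m)!: 4!·1!·2!·4!·2!·1! = 2304
prefactor² = (2J+1)·Δ·N² = 384/35
  k=0: +1/(0!·4!·1!·2!·0!·0!) = 1/48
  k=1: −1/(1!·3!·0!·1!·1!·1!) = -1/6
Σ = -7/48  ⇒  CG² = 384/35·(-7/48)² = 7/30
CG = −√(7/30) = -0.483046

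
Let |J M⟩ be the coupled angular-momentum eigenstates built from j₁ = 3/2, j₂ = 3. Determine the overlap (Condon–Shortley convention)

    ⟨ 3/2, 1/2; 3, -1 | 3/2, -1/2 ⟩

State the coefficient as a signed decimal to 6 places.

-0.585540

√[4·3!0!3!/7! · 2!1!2!4!1!2!] = √(192/35)
  +(−1)^1/∏(1,2,0,1,0,2)! = -1/4  (running -1/4)
⟨..|..⟩ = √(192/35)·(-1/4) = -0.585540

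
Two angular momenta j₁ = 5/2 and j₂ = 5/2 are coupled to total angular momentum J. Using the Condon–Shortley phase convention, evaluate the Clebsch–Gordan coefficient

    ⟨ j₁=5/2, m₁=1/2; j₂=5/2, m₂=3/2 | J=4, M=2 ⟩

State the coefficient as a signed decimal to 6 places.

j₁+j₂−J=1  J+j₁−j₂=4  J−j₁+j₂=4  j₁+j₂+J+1=10
(j₁±m₁, j₂±m₂, J±M) = (3,2,4,1,6,2)
P² = 20736/35
sum k=0..1:
  [0] +1/96 = 1/96
  [1] −1/36 = -1/36
S = -5/288
C² = P²·S² = 5/28 ; C = -0.422577

−√(5/28) ≈ -0.422577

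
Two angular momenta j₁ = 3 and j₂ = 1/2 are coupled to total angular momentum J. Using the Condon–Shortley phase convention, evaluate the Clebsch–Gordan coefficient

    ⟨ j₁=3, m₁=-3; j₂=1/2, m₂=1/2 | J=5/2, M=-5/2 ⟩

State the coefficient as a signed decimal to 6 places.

−√(6/7) ≈ -0.925820

j₁+j₂−J=1  J+j₁−j₂=5  J−j₁+j₂=0  j₁+j₂+J+1=7
(j₁±m₁, j₂±m₂, J±M) = (0,6,1,0,0,5)
P² = 86400/7
sum k=1..1:
  [1] −1/120 = -1/120
S = -1/120
C² = P²·S² = 6/7 ; C = -0.925820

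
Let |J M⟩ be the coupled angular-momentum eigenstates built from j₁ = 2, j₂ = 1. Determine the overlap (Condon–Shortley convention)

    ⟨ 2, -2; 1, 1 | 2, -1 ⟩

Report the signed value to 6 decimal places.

j₁+j₂−J=1  J+j₁−j₂=3  J−j₁+j₂=1  j₁+j₂+J+1=6
(j₁±m₁, j₂±m₂, J±M) = (0,4,2,0,1,3)
P² = 12
sum k=1..1:
  [1] −1/6 = -1/6
S = -1/6
C² = P²·S² = 1/3 ; C = -0.577350

-0.577350  (= −√(1/3))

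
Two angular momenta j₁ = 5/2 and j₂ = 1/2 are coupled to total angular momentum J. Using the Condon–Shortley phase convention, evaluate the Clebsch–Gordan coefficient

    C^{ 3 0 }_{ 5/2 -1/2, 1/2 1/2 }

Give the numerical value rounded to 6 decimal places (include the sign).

j₁+j₂−J=0  J+j₁−j₂=5  J−j₁+j₂=1  j₁+j₂+J+1=7
(j₁±m₁, j₂±m₂, J±M) = (2,3,1,0,3,3)
P² = 72
sum k=0..0:
  [0] +1/12 = 1/12
S = 1/12
C² = P²·S² = 1/2 ; C = +0.707107

+√(1/2) ≈ +0.707107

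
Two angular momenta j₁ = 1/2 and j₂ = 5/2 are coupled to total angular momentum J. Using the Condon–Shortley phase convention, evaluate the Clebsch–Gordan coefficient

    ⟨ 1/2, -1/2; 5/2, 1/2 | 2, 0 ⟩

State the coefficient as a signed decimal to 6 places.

j₁+j₂−J=1  J+j₁−j₂=0  J−j₁+j₂=4  j₁+j₂+J+1=6
(j₁±m₁, j₂±m₂, J±M) = (0,1,3,2,2,2)
P² = 8
sum k=1..1:
  [1] −1/4 = -1/4
S = -1/4
C² = P²·S² = 1/2 ; C = -0.707107

−√(1/2) = -0.707107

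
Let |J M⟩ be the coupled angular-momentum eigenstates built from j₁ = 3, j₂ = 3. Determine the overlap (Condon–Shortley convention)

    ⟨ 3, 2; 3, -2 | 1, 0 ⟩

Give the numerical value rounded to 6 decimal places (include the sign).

-0.377964  (= −√(1/7))

√[3·5!1!1!/8! · 5!1!1!5!1!1!] = √(900/7)
  +(−1)^0/∏(0,5,1,1,0,0)! = 1/120  (running 1/120)
  +(−1)^1/∏(1,4,0,0,1,1)! = -1/24  (running -1/30)
⟨..|..⟩ = √(900/7)·(-1/30) = -0.377964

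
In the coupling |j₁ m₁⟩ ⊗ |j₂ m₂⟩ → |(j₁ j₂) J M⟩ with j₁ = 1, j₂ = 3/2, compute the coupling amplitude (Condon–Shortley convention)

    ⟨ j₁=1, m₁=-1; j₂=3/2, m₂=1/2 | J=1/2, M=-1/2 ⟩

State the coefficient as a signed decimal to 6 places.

triangle: 2!×0!×1!/4! = 2/24
(j±m)!: 0!×2!×2!×1!×0!×1! = 4
prefactor² = (2J+1)×Δ×N² = 2/3
  k=2: +1/(2!×0!×0!×0!×0!×1!) = 1/2
Σ = 1/2  ⇒  CG² = 2/3×1/2² = 1/6
CG = +√(1/6) = +0.408248

+0.408248  (= +√(1/6))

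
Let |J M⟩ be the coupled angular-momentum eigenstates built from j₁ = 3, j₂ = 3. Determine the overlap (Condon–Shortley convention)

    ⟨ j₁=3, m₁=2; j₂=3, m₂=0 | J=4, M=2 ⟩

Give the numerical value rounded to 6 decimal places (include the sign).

+0.139573  (= +√(3/154))

√[9·2!4!4!/11! · 5!1!3!3!6!2!] = √(124416/77)
  +(−1)^0/∏(0,2,1,3,3,1)! = 1/72  (running 1/72)
  +(−1)^1/∏(1,1,0,2,4,2)! = -1/96  (running 1/288)
⟨..|..⟩ = √(124416/77)·(1/288) = +0.139573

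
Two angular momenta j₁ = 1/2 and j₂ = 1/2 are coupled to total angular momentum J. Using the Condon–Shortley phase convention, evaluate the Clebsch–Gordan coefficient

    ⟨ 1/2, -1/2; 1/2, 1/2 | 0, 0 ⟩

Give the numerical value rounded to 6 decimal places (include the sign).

triangle: 1!·0!·0!/2! = 1/2
(j±m)!: 0!·1!·1!·0!·0!·0! = 1
prefactor² = (2J+1)·Δ·N² = 1/2
  k=1: −1/(1!·0!·0!·0!·0!·0!) = -1
Σ = -1  ⇒  CG² = 1/2·(-1)² = 1/2
CG = −√(1/2) = -0.707107

−√(1/2) = -0.707107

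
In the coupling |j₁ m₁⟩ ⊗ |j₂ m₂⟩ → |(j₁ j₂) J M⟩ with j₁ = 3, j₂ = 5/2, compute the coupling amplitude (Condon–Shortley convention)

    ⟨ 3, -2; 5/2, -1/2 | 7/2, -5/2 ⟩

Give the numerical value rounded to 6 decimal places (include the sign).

-0.178174  (= −√(2/63))

triangle: 2!·4!·3!/10! = 288/3628800
(j±m)!: 1!·5!·2!·3!·1!·6! = 1036800
prefactor² = (2J+1)·Δ·N² = 4608/7
  k=1: −1/(1!·1!·4!·1!·0!·2!) = -1/48
  k=2: +1/(2!·0!·3!·0!·1!·3!) = 1/72
Σ = -1/144  ⇒  CG² = 4608/7·(-1/144)² = 2/63
CG = −√(2/63) = -0.178174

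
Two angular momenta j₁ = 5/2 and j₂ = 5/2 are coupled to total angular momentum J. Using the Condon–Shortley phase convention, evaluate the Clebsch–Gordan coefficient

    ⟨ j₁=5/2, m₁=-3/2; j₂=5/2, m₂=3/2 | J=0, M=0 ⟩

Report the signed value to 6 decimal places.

+0.408248

j₁+j₂−J=5  J+j₁−j₂=0  J−j₁+j₂=0  j₁+j₂+J+1=6
(j₁±m₁, j₂±m₂, J±M) = (1,4,4,1,0,0)
P² = 96
sum k=4..4:
  [4] +1/24 = 1/24
S = 1/24
C² = P²·S² = 1/6 ; C = +0.408248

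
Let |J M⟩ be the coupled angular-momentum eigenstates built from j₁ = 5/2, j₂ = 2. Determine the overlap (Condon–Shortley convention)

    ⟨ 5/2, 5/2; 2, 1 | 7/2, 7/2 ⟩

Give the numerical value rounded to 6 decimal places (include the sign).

j₁+j₂−J=1  J+j₁−j₂=4  J−j₁+j₂=3  j₁+j₂+J+1=9
(j₁±m₁, j₂±m₂, J±M) = (5,0,3,1,7,0)
P² = 11520
sum k=0..0:
  [0] +1/144 = 1/144
S = 1/144
C² = P²·S² = 5/9 ; C = +0.745356

+√(5/9) ≈ +0.745356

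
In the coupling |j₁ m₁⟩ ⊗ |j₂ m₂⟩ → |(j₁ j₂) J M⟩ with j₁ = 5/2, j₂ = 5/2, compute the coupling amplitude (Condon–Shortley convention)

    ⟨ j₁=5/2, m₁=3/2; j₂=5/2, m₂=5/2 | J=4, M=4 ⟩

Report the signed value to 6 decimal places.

√[9·1!4!4!/10! · 4!1!5!0!8!0!] = √(165888)
  +(−1)^1/∏(1,0,0,4,4,0)! = -1/576  (running -1/576)
⟨..|..⟩ = √(165888)·(-1/576) = -0.707107

-0.707107  (= −√(1/2))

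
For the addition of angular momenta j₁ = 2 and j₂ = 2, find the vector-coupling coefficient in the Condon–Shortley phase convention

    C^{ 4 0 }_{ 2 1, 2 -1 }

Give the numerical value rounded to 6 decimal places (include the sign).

+0.478091  (= +√(8/35))

triangle: 0!*4!*4!/9! = 576/362880
(j±m)!: 3!*1!*1!*3!*4!*4! = 20736
prefactor² = (2J+1)*Δ*N² = 10368/35
  k=0: +1/(0!*0!*1!*1!*3!*3!) = 1/36
Σ = 1/36  ⇒  CG² = 10368/35*1/36² = 8/35
CG = +√(8/35) = +0.478091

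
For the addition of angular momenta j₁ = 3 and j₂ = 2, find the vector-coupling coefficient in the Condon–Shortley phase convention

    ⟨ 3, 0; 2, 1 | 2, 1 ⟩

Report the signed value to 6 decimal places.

+√(2/7) ≈ +0.534522

triangle: 3!·3!·1!/8! = 36/40320
(j±m)!: 3!·3!·3!·1!·3!·1! = 1296
prefactor² = (2J+1)·Δ·N² = 81/14
  k=2: +1/(2!·1!·1!·1!·2!·0!) = 1/4
  k=3: −1/(3!·0!·0!·0!·3!·1!) = -1/36
Σ = 2/9  ⇒  CG² = 81/14·2/9² = 2/7
CG = +√(2/7) = +0.534522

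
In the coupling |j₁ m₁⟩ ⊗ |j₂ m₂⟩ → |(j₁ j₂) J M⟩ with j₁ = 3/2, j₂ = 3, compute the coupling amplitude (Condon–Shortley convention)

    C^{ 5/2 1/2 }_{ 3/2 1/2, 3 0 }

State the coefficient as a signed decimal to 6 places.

−√(6/35) ≈ -0.414039

√[6·2!1!4!/8! · 2!1!3!3!3!2!] = √(216/35)
  +(−1)^0/∏(0,2,1,3,0,1)! = 1/12  (running 1/12)
  +(−1)^1/∏(1,1,0,2,1,2)! = -1/4  (running -1/6)
⟨..|..⟩ = √(216/35)·(-1/6) = -0.414039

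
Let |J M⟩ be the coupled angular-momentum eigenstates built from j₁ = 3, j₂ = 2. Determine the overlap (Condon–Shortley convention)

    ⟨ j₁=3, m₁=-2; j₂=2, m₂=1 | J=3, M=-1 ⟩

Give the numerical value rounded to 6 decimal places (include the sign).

+0.500000

√[7·2!4!2!/9! · 1!5!3!1!2!4!] = √(64)
  +(−1)^1/∏(1,1,4,2,0,0)! = -1/48  (running -1/48)
  +(−1)^2/∏(2,0,3,1,1,1)! = 1/12  (running 1/16)
⟨..|..⟩ = √(64)·(1/16) = +0.500000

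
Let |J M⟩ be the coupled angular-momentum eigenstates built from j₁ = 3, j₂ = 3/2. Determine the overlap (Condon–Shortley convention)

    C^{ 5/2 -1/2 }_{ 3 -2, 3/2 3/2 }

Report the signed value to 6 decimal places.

triangle: 2!×4!×1!/8! = 48/40320
(j±m)!: 1!×5!×3!×0!×2!×3! = 8640
prefactor² = (2J+1)×Δ×N² = 432/7
  k=2: +1/(2!×0!×3!×1!×1!×0!) = 1/12
Σ = 1/12  ⇒  CG² = 432/7×1/12² = 3/7
CG = +√(3/7) = +0.654654

+√(3/7) = +0.654654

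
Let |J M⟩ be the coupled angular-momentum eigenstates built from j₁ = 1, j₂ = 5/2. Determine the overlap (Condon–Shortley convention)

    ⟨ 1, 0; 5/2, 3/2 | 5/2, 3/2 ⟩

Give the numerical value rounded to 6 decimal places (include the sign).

−√(9/35) = -0.507093

j₁+j₂−J=1  J+j₁−j₂=1  J−j₁+j₂=4  j₁+j₂+J+1=7
(j₁±m₁, j₂±m₂, J±M) = (1,1,4,1,4,1)
P² = 576/35
sum k=0..1:
  [0] +1/24 = 1/24
  [1] −1/6 = -1/6
S = -1/8
C² = P²·S² = 9/35 ; C = -0.507093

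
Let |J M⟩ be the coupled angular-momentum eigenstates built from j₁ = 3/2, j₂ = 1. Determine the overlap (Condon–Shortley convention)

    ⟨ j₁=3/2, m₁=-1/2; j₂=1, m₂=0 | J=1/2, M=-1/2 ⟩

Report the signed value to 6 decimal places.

-0.577350  (= −√(1/3))

j₁+j₂−J=2  J+j₁−j₂=1  J−j₁+j₂=0  j₁+j₂+J+1=4
(j₁±m₁, j₂±m₂, J±M) = (1,2,1,1,0,1)
P² = 1/3
sum k=1..1:
  [1] −1/1 = -1
S = -1
C² = P²·S² = 1/3 ; C = -0.577350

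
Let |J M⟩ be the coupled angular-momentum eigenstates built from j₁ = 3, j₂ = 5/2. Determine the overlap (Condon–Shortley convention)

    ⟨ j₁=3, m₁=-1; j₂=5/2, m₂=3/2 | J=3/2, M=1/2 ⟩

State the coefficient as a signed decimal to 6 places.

√[4·4!2!1!/8! · 2!4!4!1!2!1!] = √(384/35)
  +(−1)^3/∏(3,1,1,1,1,0)! = -1/6  (running -1/6)
  +(−1)^4/∏(4,0,0,0,2,1)! = 1/48  (running -7/48)
⟨..|..⟩ = √(384/35)·(-7/48) = -0.483046

−√(7/30) ≈ -0.483046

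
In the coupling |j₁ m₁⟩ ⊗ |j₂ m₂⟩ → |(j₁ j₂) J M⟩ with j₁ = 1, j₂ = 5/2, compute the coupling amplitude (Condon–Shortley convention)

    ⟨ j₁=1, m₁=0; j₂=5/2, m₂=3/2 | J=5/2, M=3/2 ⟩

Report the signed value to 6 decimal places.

−√(9/35) ≈ -0.507093

triangle: 1!·1!·4!/7! = 24/5040
(j±m)!: 1!·1!·4!·1!·4!·1! = 576
prefactor² = (2J+1)·Δ·N² = 576/35
  k=0: +1/(0!·1!·1!·4!·0!·0!) = 1/24
  k=1: −1/(1!·0!·0!·3!·1!·1!) = -1/6
Σ = -1/8  ⇒  CG² = 576/35·(-1/8)² = 9/35
CG = −√(9/35) = -0.507093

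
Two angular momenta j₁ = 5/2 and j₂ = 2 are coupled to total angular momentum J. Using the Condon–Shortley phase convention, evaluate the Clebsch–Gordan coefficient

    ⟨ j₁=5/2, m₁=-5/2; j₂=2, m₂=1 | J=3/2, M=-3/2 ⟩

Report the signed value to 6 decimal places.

√[4·3!2!1!/7! · 0!5!3!1!0!3!] = √(288/7)
  +(−1)^3/∏(3,0,2,0,0,1)! = -1/12  (running -1/12)
⟨..|..⟩ = √(288/7)·(-1/12) = -0.534522

−√(2/7) = -0.534522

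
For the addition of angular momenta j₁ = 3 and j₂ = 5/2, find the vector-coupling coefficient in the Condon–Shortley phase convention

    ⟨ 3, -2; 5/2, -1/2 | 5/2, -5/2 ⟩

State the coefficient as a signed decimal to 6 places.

j₁+j₂−J=3  J+j₁−j₂=3  J−j₁+j₂=2  j₁+j₂+J+1=9
(j₁±m₁, j₂±m₂, J±M) = (1,5,2,3,0,5)
P² = 1440/7
sum k=2..2:
  [2] +1/24 = 1/24
S = 1/24
C² = P²·S² = 5/14 ; C = +0.597614

+0.597614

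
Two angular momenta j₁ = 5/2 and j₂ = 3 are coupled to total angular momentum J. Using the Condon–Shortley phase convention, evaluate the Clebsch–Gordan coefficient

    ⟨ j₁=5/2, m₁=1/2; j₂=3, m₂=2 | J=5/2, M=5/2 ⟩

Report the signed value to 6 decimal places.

+√(5/14) ≈ +0.597614

j₁+j₂−J=3  J+j₁−j₂=2  J−j₁+j₂=3  j₁+j₂+J+1=9
(j₁±m₁, j₂±m₂, J±M) = (3,2,5,1,5,0)
P² = 1440/7
sum k=2..2:
  [2] +1/24 = 1/24
S = 1/24
C² = P²·S² = 5/14 ; C = +0.597614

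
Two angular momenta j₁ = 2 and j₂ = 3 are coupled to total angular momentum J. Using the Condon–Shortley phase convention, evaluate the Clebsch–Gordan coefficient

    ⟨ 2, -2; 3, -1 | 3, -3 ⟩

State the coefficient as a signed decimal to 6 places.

+√(1/6) = +0.408248

√[7·2!2!4!/9! · 0!4!2!4!0!6!] = √(1536)
  +(−1)^2/∏(2,0,2,0,0,4)! = 1/96  (running 1/96)
⟨..|..⟩ = √(1536)·(1/96) = +0.408248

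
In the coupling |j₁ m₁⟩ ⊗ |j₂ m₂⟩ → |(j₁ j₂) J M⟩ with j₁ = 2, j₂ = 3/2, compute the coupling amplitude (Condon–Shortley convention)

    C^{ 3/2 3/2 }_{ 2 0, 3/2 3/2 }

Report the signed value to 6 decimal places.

+0.447214  (= +√(1/5))

triangle: 2!×2!×1!/6! = 4/720
(j±m)!: 2!×2!×3!×0!×3!×0! = 144
prefactor² = (2J+1)×Δ×N² = 16/5
  k=2: +1/(2!×0!×0!×1!×2!×0!) = 1/4
Σ = 1/4  ⇒  CG² = 16/5×1/4² = 1/5
CG = +√(1/5) = +0.447214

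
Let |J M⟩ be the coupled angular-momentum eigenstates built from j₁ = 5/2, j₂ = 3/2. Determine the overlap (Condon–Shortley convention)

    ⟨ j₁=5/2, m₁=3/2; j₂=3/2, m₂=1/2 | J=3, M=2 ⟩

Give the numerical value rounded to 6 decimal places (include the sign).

+0.288675

√[7·1!4!2!/8! · 4!1!2!1!5!1!] = √(48)
  +(−1)^0/∏(0,1,1,2,3,0)! = 1/12  (running 1/12)
  +(−1)^1/∏(1,0,0,1,4,1)! = -1/24  (running 1/24)
⟨..|..⟩ = √(48)·(1/24) = +0.288675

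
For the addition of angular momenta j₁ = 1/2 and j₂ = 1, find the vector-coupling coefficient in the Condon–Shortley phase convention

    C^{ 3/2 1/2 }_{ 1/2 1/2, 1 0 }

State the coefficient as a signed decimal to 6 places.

+0.816497

√[4·0!1!2!/4! · 1!0!1!1!2!1!] = √(2/3)
  +(−1)^0/∏(0,0,0,1,1,1)! = 1  (running 1)
⟨..|..⟩ = √(2/3)·(1) = +0.816497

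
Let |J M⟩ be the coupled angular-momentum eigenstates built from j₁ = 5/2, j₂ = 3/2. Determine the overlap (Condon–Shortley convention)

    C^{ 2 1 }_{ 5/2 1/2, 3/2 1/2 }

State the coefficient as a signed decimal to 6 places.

triangle: 2!·3!·1!/7! = 12/5040
(j±m)!: 3!·2!·2!·1!·3!·1! = 144
prefactor² = (2J+1)·Δ·N² = 12/7
  k=1: −1/(1!·1!·1!·1!·2!·0!) = -1/2
  k=2: +1/(2!·0!·0!·0!·3!·1!) = 1/12
Σ = -5/12  ⇒  CG² = 12/7·(-5/12)² = 25/84
CG = −√(25/84) = -0.545545

-0.545545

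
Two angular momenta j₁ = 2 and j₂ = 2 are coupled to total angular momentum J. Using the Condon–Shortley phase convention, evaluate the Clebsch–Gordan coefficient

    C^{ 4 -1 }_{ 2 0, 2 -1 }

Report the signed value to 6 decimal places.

√[9·0!4!4!/9! · 2!2!1!3!3!5!] = √(1728/7)
  +(−1)^0/∏(0,0,2,1,2,3)! = 1/24  (running 1/24)
⟨..|..⟩ = √(1728/7)·(1/24) = +0.654654

+√(3/7) = +0.654654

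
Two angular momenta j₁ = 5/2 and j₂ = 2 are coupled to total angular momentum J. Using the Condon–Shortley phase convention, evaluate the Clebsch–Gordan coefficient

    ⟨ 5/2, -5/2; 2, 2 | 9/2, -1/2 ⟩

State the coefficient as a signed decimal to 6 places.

+0.089087

triangle: 0!×5!×4!/10! = 2880/3628800
(j±m)!: 0!×5!×4!×0!×4!×5! = 8294400
prefactor² = (2J+1)×Δ×N² = 460800/7
  k=0: +1/(0!×0!×5!×4!×0!×0!) = 1/2880
Σ = 1/2880  ⇒  CG² = 460800/7×1/2880² = 1/126
CG = +√(1/126) = +0.089087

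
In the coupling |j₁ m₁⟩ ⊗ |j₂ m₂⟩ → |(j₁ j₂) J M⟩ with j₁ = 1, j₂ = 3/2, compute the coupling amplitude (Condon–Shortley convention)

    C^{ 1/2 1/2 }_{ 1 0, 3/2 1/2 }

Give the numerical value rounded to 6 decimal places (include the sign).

j₁+j₂−J=2  J+j₁−j₂=0  J−j₁+j₂=1  j₁+j₂+J+1=4
(j₁±m₁, j₂±m₂, J±M) = (1,1,2,1,1,0)
P² = 1/3
sum k=1..1:
  [1] −1/1 = -1
S = -1
C² = P²·S² = 1/3 ; C = -0.577350

−√(1/3) = -0.577350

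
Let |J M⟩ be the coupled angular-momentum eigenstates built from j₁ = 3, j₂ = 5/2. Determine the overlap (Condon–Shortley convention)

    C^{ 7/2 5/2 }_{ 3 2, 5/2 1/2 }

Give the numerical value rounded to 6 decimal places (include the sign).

j₁+j₂−J=2  J+j₁−j₂=4  J−j₁+j₂=3  j₁+j₂+J+1=10
(j₁±m₁, j₂±m₂, J±M) = (5,1,3,2,6,1)
P² = 4608/7
sum k=0..1:
  [0] +1/72 = 1/72
  [1] −1/48 = -1/48
S = -1/144
C² = P²·S² = 2/63 ; C = -0.178174

−√(2/63) ≈ -0.178174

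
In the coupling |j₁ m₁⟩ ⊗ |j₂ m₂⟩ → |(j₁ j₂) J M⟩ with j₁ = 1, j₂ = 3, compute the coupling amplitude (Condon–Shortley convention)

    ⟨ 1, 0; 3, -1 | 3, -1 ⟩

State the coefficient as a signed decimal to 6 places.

√[7·1!1!5!/8! · 1!1!2!4!2!4!] = √(48)
  +(−1)^0/∏(0,1,1,2,0,3)! = 1/12  (running 1/12)
  +(−1)^1/∏(1,0,0,1,1,4)! = -1/24  (running 1/24)
⟨..|..⟩ = √(48)·(1/24) = +0.288675

+0.288675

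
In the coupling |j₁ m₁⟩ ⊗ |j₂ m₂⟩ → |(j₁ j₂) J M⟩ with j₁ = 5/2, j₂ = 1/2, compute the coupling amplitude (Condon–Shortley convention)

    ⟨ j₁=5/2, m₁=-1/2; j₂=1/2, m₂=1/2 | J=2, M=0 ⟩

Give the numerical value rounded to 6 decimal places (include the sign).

-0.707107

triangle: 1!*4!*0!/6! = 24/720
(j±m)!: 2!*3!*1!*0!*2!*2! = 48
prefactor² = (2J+1)*Δ*N² = 8
  k=1: −1/(1!*0!*2!*0!*2!*0!) = -1/4
Σ = -1/4  ⇒  CG² = 8*(-1/4)² = 1/2
CG = −√(1/2) = -0.707107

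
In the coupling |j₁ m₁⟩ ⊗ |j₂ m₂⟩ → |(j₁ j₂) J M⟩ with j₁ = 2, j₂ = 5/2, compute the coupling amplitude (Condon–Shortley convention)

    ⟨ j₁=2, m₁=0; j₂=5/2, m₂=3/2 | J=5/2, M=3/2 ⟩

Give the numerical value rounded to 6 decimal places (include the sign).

triangle: 2!*2!*3!/8! = 24/40320
(j±m)!: 2!*2!*4!*1!*4!*1! = 2304
prefactor² = (2J+1)*Δ*N² = 288/35
  k=1: −1/(1!*1!*1!*3!*1!*0!) = -1/6
  k=2: +1/(2!*0!*0!*2!*2!*1!) = 1/8
Σ = -1/24  ⇒  CG² = 288/35*(-1/24)² = 1/70
CG = −√(1/70) = -0.119523

-0.119523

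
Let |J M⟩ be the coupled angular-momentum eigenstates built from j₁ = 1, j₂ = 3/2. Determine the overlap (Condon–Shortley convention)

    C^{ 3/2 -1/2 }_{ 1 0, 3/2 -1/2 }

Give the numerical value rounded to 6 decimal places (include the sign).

+√(1/15) = +0.258199

√[4·1!1!2!/5! · 1!1!1!2!1!2!] = √(4/15)
  +(−1)^0/∏(0,1,1,1,0,1)! = 1  (running 1)
  +(−1)^1/∏(1,0,0,0,1,2)! = -1/2  (running 1/2)
⟨..|..⟩ = √(4/15)·(1/2) = +0.258199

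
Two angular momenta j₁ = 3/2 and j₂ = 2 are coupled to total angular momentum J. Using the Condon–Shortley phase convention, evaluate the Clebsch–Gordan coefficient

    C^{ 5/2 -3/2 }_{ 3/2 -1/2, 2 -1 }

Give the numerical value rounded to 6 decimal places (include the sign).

+√(1/35) = +0.169031

j₁+j₂−J=1  J+j₁−j₂=2  J−j₁+j₂=3  j₁+j₂+J+1=7
(j₁±m₁, j₂±m₂, J±M) = (1,2,1,3,1,4)
P² = 144/35
sum k=0..1:
  [0] +1/4 = 1/4
  [1] −1/6 = -1/6
S = 1/12
C² = P²·S² = 1/35 ; C = +0.169031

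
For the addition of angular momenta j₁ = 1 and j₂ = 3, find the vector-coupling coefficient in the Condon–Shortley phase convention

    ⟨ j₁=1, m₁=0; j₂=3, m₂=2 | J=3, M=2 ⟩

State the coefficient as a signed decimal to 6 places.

√[7·1!1!5!/8! · 1!1!5!1!5!1!] = √(300)
  +(−1)^0/∏(0,1,1,5,0,0)! = 1/120  (running 1/120)
  +(−1)^1/∏(1,0,0,4,1,1)! = -1/24  (running -1/30)
⟨..|..⟩ = √(300)·(-1/30) = -0.577350

-0.577350  (= −√(1/3))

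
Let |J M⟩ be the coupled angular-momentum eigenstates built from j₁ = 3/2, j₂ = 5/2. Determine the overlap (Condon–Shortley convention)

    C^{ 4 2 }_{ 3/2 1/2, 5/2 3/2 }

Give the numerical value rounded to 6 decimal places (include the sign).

+√(15/28) ≈ +0.731925

j₁+j₂−J=0  J+j₁−j₂=3  J−j₁+j₂=5  j₁+j₂+J+1=9
(j₁±m₁, j₂±m₂, J±M) = (2,1,4,1,6,2)
P² = 8640/7
sum k=0..0:
  [0] +1/48 = 1/48
S = 1/48
C² = P²·S² = 15/28 ; C = +0.731925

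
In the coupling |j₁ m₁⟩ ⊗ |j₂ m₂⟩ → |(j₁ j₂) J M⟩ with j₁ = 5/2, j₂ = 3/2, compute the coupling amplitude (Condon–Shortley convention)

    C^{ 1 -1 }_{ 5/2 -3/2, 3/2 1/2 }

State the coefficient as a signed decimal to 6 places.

+√(3/10) = +0.547723

triangle: 3!*2!*0!/6! = 12/720
(j±m)!: 1!*4!*2!*1!*0!*2! = 96
prefactor² = (2J+1)*Δ*N² = 24/5
  k=2: +1/(2!*1!*2!*0!*0!*0!) = 1/4
Σ = 1/4  ⇒  CG² = 24/5*1/4² = 3/10
CG = +√(3/10) = +0.547723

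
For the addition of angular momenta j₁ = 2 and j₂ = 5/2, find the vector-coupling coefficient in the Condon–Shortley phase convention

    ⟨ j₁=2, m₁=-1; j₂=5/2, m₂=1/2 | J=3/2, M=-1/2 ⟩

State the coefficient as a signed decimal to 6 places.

+√(5/21) ≈ +0.487950

j₁+j₂−J=3  J+j₁−j₂=1  J−j₁+j₂=2  j₁+j₂+J+1=7
(j₁±m₁, j₂±m₂, J±M) = (1,3,3,2,1,2)
P² = 48/35
sum k=2..3:
  [2] +1/2 = 1/2
  [3] −1/12 = -1/12
S = 5/12
C² = P²·S² = 5/21 ; C = +0.487950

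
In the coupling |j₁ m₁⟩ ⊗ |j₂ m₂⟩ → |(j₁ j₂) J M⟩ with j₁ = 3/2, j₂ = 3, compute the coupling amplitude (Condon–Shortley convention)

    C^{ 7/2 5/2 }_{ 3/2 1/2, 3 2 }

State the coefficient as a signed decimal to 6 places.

-0.377964  (= −√(1/7))

√[8·1!2!5!/9! · 2!1!5!1!6!1!] = √(6400/7)
  +(−1)^0/∏(0,1,1,5,1,0)! = 1/120  (running 1/120)
  +(−1)^1/∏(1,0,0,4,2,1)! = -1/48  (running -1/80)
⟨..|..⟩ = √(6400/7)·(-1/80) = -0.377964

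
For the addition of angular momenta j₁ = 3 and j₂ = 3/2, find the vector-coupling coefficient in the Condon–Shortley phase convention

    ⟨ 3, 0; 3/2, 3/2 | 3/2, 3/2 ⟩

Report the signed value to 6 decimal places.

-0.169031

j₁+j₂−J=3  J+j₁−j₂=3  J−j₁+j₂=0  j₁+j₂+J+1=7
(j₁±m₁, j₂±m₂, J±M) = (3,3,3,0,3,0)
P² = 1296/35
sum k=3..3:
  [3] −1/36 = -1/36
S = -1/36
C² = P²·S² = 1/35 ; C = -0.169031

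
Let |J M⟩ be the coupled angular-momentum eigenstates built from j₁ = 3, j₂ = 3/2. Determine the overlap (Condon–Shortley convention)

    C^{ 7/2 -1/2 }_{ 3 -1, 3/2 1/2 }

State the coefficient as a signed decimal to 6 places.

√[8·1!5!2!/9! · 2!4!2!1!3!4!] = √(512/7)
  +(−1)^0/∏(0,1,4,2,1,0)! = 1/48  (running 1/48)
  +(−1)^1/∏(1,0,3,1,2,1)! = -1/12  (running -1/16)
⟨..|..⟩ = √(512/7)·(-1/16) = -0.534522

−√(2/7) = -0.534522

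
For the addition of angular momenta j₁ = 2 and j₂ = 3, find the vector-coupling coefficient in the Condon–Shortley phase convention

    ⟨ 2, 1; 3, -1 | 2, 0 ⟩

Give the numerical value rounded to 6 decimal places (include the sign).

j₁+j₂−J=3  J+j₁−j₂=1  J−j₁+j₂=3  j₁+j₂+J+1=8
(j₁±m₁, j₂±m₂, J±M) = (3,1,2,4,2,2)
P² = 36/7
sum k=0..1:
  [0] +1/12 = 1/12
  [1] −1/4 = -1/4
S = -1/6
C² = P²·S² = 1/7 ; C = -0.377964

-0.377964  (= −√(1/7))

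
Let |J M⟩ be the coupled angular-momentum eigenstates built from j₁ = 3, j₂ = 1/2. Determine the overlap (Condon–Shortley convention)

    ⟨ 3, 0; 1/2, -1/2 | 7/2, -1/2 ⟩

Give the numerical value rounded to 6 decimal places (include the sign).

j₁+j₂−J=0  J+j₁−j₂=6  J−j₁+j₂=1  j₁+j₂+J+1=8
(j₁±m₁, j₂±m₂, J±M) = (3,3,0,1,3,4)
P² = 5184/7
sum k=0..0:
  [0] +1/36 = 1/36
S = 1/36
C² = P²·S² = 4/7 ; C = +0.755929

+√(4/7) = +0.755929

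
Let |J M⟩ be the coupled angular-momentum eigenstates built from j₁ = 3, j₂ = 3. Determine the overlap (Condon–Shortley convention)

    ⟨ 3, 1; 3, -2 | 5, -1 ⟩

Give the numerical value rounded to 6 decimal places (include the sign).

+√(9/28) = +0.566947

j₁+j₂−J=1  J+j₁−j₂=5  J−j₁+j₂=5  j₁+j₂+J+1=12
(j₁±m₁, j₂±m₂, J±M) = (4,2,1,5,4,6)
P² = 230400/7
sum k=0..1:
  [0] +1/288 = 1/288
  [1] −1/2880 = -1/2880
S = 1/320
C² = P²·S² = 9/28 ; C = +0.566947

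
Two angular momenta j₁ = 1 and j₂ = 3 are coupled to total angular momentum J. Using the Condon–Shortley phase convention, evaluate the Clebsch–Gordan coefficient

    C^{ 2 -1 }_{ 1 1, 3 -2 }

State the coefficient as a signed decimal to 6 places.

+√(10/21) ≈ +0.690066

triangle: 2!×0!×4!/7! = 48/5040
(j±m)!: 2!×0!×1!×5!×1!×3! = 1440
prefactor² = (2J+1)×Δ×N² = 480/7
  k=0: +1/(0!×2!×0!×1!×0!×3!) = 1/12
Σ = 1/12  ⇒  CG² = 480/7×1/12² = 10/21
CG = +√(10/21) = +0.690066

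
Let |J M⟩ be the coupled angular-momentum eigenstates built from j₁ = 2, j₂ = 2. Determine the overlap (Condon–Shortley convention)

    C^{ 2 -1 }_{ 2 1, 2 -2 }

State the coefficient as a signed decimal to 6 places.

triangle: 2!*2!*2!/7! = 8/5040
(j±m)!: 3!*1!*0!*4!*1!*3! = 864
prefactor² = (2J+1)*Δ*N² = 48/7
  k=0: +1/(0!*2!*1!*0!*1!*2!) = 1/4
Σ = 1/4  ⇒  CG² = 48/7*1/4² = 3/7
CG = +√(3/7) = +0.654654

+√(3/7) ≈ +0.654654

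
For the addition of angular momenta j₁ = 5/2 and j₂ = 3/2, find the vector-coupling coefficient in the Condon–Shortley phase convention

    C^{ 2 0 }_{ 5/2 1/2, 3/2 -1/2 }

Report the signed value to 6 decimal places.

triangle: 2!·3!·1!/7! = 12/5040
(j±m)!: 3!·2!·1!·2!·2!·2! = 96
prefactor² = (2J+1)·Δ·N² = 8/7
  k=0: +1/(0!·2!·2!·1!·1!·0!) = 1/4
  k=1: −1/(1!·1!·1!·0!·2!·1!) = -1/2
Σ = -1/4  ⇒  CG² = 8/7·(-1/4)² = 1/14
CG = −√(1/14) = -0.267261

-0.267261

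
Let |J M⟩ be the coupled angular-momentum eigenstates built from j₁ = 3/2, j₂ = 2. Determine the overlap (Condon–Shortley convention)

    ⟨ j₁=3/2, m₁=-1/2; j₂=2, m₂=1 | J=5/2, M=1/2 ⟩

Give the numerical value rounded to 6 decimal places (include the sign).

triangle: 1!×2!×3!/7! = 12/5040
(j±m)!: 1!×2!×3!×1!×3!×2! = 144
prefactor² = (2J+1)×Δ×N² = 72/35
  k=0: +1/(0!×1!×2!×3!×0!×0!) = 1/12
  k=1: −1/(1!×0!×1!×2!×1!×1!) = -1/2
Σ = -5/12  ⇒  CG² = 72/35×(-5/12)² = 5/14
CG = −√(5/14) = -0.597614

−√(5/14) = -0.597614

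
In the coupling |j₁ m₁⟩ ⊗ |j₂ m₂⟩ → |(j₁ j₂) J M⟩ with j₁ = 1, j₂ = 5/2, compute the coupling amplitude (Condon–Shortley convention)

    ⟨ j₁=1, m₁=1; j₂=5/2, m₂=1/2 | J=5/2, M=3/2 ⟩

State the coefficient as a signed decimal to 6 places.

+√(16/35) = +0.676123

triangle: 1!·1!·4!/7! = 24/5040
(j±m)!: 2!·0!·3!·2!·4!·1! = 576
prefactor² = (2J+1)·Δ·N² = 576/35
  k=0: +1/(0!·1!·0!·3!·1!·1!) = 1/6
Σ = 1/6  ⇒  CG² = 576/35·1/6² = 16/35
CG = +√(16/35) = +0.676123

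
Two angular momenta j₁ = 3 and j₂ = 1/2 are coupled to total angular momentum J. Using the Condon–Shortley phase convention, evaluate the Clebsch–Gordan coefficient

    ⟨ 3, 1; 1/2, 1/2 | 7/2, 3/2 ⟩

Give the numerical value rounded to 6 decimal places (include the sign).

+0.845154  (= +√(5/7))

j₁+j₂−J=0  J+j₁−j₂=6  J−j₁+j₂=1  j₁+j₂+J+1=8
(j₁±m₁, j₂±m₂, J±M) = (4,2,1,0,5,2)
P² = 11520/7
sum k=0..0:
  [0] +1/48 = 1/48
S = 1/48
C² = P²·S² = 5/7 ; C = +0.845154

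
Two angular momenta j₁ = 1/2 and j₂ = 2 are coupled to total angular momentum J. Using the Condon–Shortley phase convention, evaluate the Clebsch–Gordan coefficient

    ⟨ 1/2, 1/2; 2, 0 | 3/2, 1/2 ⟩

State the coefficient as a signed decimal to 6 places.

j₁+j₂−J=1  J+j₁−j₂=0  J−j₁+j₂=3  j₁+j₂+J+1=5
(j₁±m₁, j₂±m₂, J±M) = (1,0,2,2,2,1)
P² = 8/5
sum k=0..0:
  [0] +1/2 = 1/2
S = 1/2
C² = P²·S² = 2/5 ; C = +0.632456

+√(2/5) = +0.632456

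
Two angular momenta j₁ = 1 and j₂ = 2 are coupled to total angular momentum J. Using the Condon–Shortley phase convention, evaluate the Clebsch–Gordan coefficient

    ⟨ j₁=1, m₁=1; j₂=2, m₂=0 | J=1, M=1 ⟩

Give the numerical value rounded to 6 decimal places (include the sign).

+0.316228  (= +√(1/10))

j₁+j₂−J=2  J+j₁−j₂=0  J−j₁+j₂=2  j₁+j₂+J+1=5
(j₁±m₁, j₂±m₂, J±M) = (2,0,2,2,2,0)
P² = 8/5
sum k=0..0:
  [0] +1/4 = 1/4
S = 1/4
C² = P²·S² = 1/10 ; C = +0.316228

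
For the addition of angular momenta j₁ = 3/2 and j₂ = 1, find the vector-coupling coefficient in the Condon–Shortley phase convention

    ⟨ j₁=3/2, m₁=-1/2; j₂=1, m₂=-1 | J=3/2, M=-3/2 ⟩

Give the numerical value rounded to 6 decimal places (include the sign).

√[4·1!2!1!/5! · 1!2!0!2!0!3!] = √(8/5)
  +(−1)^0/∏(0,1,2,0,0,1)! = 1/2  (running 1/2)
⟨..|..⟩ = √(8/5)·(1/2) = +0.632456

+√(2/5) = +0.632456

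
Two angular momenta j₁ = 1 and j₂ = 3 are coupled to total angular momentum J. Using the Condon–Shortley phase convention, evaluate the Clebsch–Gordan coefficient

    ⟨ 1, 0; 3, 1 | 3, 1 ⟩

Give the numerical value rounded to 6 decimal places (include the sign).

−√(1/12) ≈ -0.288675

triangle: 1!×1!×5!/8! = 120/40320
(j±m)!: 1!×1!×4!×2!×4!×2! = 2304
prefactor² = (2J+1)×Δ×N² = 48
  k=0: +1/(0!×1!×1!×4!×0!×1!) = 1/24
  k=1: −1/(1!×0!×0!×3!×1!×2!) = -1/12
Σ = -1/24  ⇒  CG² = 48×(-1/24)² = 1/12
CG = −√(1/12) = -0.288675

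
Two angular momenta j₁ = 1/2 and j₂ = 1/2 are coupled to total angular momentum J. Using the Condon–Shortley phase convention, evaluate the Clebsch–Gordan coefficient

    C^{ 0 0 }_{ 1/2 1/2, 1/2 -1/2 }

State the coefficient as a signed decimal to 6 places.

√[1·1!0!0!/2! · 1!0!0!1!0!0!] = √(1/2)
  +(−1)^0/∏(0,1,0,0,0,0)! = 1  (running 1)
⟨..|..⟩ = √(1/2)·(1) = +0.707107

+0.707107  (= +√(1/2))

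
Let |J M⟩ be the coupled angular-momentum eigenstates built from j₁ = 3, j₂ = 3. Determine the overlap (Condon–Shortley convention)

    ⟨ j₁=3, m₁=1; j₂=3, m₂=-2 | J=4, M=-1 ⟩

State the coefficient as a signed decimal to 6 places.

j₁+j₂−J=2  J+j₁−j₂=4  J−j₁+j₂=4  j₁+j₂+J+1=11
(j₁±m₁, j₂±m₂, J±M) = (4,2,1,5,3,5)
P² = 82944/77
sum k=0..1:
  [0] +1/48 = 1/48
  [1] −1/144 = -1/144
S = 1/72
C² = P²·S² = 16/77 ; C = +0.455842

+√(16/77) ≈ +0.455842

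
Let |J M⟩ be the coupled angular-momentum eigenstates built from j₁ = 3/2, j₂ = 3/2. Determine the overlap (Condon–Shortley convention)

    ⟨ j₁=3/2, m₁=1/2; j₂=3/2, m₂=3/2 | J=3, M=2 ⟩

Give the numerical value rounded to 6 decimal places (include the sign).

j₁+j₂−J=0  J+j₁−j₂=3  J−j₁+j₂=3  j₁+j₂+J+1=7
(j₁±m₁, j₂±m₂, J±M) = (2,1,3,0,5,1)
P² = 72
sum k=0..0:
  [0] +1/12 = 1/12
S = 1/12
C² = P²·S² = 1/2 ; C = +0.707107

+0.707107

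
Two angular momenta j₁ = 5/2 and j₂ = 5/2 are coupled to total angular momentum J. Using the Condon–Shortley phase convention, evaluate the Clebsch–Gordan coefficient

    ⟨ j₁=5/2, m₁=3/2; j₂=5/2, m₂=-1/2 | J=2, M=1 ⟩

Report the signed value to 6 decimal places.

triangle: 3!*2!*2!/8! = 24/40320
(j±m)!: 4!*1!*2!*3!*3!*1! = 1728
prefactor² = (2J+1)*Δ*N² = 36/7
  k=0: +1/(0!*3!*1!*2!*1!*0!) = 1/12
  k=1: −1/(1!*2!*0!*1!*2!*1!) = -1/4
Σ = -1/6  ⇒  CG² = 36/7*(-1/6)² = 1/7
CG = −√(1/7) = -0.377964

-0.377964  (= −√(1/7))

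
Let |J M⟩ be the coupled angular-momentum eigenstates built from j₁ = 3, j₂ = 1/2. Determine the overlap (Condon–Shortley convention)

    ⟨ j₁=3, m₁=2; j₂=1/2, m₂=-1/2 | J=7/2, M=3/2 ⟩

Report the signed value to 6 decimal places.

√[8·0!6!1!/8! · 5!1!0!1!5!2!] = √(28800/7)
  +(−1)^0/∏(0,0,1,0,5,1)! = 1/120  (running 1/120)
⟨..|..⟩ = √(28800/7)·(1/120) = +0.534522

+0.534522  (= +√(2/7))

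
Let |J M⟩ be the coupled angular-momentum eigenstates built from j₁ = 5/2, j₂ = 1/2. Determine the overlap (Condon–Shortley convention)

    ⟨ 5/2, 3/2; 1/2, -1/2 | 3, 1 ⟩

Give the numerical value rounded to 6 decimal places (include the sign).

j₁+j₂−J=0  J+j₁−j₂=5  J−j₁+j₂=1  j₁+j₂+J+1=7
(j₁±m₁, j₂±m₂, J±M) = (4,1,0,1,4,2)
P² = 192
sum k=0..0:
  [0] +1/24 = 1/24
S = 1/24
C² = P²·S² = 1/3 ; C = +0.577350

+√(1/3) = +0.577350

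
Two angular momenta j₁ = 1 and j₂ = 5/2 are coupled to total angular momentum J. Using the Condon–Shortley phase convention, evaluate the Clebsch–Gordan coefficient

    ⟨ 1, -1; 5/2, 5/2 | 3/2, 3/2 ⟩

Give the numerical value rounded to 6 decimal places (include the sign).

triangle: 2!·0!·3!/6! = 12/720
(j±m)!: 0!·2!·5!·0!·3!·0! = 1440
prefactor² = (2J+1)·Δ·N² = 96
  k=2: +1/(2!·0!·0!·3!·0!·0!) = 1/12
Σ = 1/12  ⇒  CG² = 96·1/12² = 2/3
CG = +√(2/3) = +0.816497

+0.816497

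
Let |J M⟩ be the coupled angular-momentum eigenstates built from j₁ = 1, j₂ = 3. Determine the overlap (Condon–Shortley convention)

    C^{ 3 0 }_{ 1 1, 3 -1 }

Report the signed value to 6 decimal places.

+0.707107  (= +√(1/2))

triangle: 1!·1!·5!/8! = 120/40320
(j±m)!: 2!·0!·2!·4!·3!·3! = 3456
prefactor² = (2J+1)·Δ·N² = 72
  k=0: +1/(0!·1!·0!·2!·1!·3!) = 1/12
Σ = 1/12  ⇒  CG² = 72·1/12² = 1/2
CG = +√(1/2) = +0.707107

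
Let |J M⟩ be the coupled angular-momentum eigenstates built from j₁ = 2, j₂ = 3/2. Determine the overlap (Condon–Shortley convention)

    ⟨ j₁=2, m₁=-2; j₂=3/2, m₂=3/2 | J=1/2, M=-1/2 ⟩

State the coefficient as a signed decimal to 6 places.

j₁+j₂−J=3  J+j₁−j₂=1  J−j₁+j₂=0  j₁+j₂+J+1=5
(j₁±m₁, j₂±m₂, J±M) = (0,4,3,0,0,1)
P² = 72/5
sum k=3..3:
  [3] −1/6 = -1/6
S = -1/6
C² = P²·S² = 2/5 ; C = -0.632456

−√(2/5) = -0.632456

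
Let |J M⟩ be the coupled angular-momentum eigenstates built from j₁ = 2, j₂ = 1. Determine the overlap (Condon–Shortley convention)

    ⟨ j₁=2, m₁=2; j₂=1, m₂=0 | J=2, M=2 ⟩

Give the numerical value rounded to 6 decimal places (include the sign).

triangle: 1!×3!×1!/6! = 6/720
(j±m)!: 4!×0!×1!×1!×4!×0! = 576
prefactor² = (2J+1)×Δ×N² = 24
  k=0: +1/(0!×1!×0!×1!×3!×0!) = 1/6
Σ = 1/6  ⇒  CG² = 24×1/6² = 2/3
CG = +√(2/3) = +0.816497

+0.816497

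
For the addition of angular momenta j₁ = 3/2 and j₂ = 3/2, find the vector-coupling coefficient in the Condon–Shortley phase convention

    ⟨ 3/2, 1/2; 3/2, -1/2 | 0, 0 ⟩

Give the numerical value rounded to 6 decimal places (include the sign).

−√(1/4) ≈ -0.500000

triangle: 3!*0!*0!/4! = 6/24
(j±m)!: 2!*1!*1!*2!*0!*0! = 4
prefactor² = (2J+1)*Δ*N² = 1
  k=1: −1/(1!*2!*0!*0!*0!*0!) = -1/2
Σ = -1/2  ⇒  CG² = 1*(-1/2)² = 1/4
CG = −√(1/4) = -0.500000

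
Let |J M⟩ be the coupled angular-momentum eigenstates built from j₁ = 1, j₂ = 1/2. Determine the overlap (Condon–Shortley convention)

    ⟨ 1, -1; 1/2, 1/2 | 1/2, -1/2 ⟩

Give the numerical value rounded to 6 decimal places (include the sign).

−√(2/3) = -0.816497

j₁+j₂−J=1  J+j₁−j₂=1  J−j₁+j₂=0  j₁+j₂+J+1=3
(j₁±m₁, j₂±m₂, J±M) = (0,2,1,0,0,1)
P² = 2/3
sum k=1..1:
  [1] −1/1 = -1
S = -1
C² = P²·S² = 2/3 ; C = -0.816497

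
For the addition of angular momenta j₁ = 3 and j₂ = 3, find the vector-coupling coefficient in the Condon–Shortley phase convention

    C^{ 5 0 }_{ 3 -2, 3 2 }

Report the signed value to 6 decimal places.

−√(4/21) = -0.436436

j₁+j₂−J=1  J+j₁−j₂=5  J−j₁+j₂=5  j₁+j₂+J+1=12
(j₁±m₁, j₂±m₂, J±M) = (1,5,5,1,5,5)
P² = 480000/7
sum k=0..1:
  [0] +1/14400 = 1/14400
  [1] −1/576 = -1/576
S = -1/600
C² = P²·S² = 4/21 ; C = -0.436436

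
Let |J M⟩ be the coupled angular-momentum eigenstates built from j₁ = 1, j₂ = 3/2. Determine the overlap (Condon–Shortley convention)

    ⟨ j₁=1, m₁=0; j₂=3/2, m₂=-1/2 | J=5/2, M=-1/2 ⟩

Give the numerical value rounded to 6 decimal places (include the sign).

j₁+j₂−J=0  J+j₁−j₂=2  J−j₁+j₂=3  j₁+j₂+J+1=6
(j₁±m₁, j₂±m₂, J±M) = (1,1,1,2,2,3)
P² = 12/5
sum k=0..0:
  [0] +1/2 = 1/2
S = 1/2
C² = P²·S² = 3/5 ; C = +0.774597

+0.774597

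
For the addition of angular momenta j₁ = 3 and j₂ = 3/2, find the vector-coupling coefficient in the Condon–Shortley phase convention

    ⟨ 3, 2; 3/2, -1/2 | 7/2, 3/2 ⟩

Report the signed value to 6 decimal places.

triangle: 1!*5!*2!/9! = 240/362880
(j±m)!: 5!*1!*1!*2!*5!*2! = 57600
prefactor² = (2J+1)*Δ*N² = 6400/21
  k=0: +1/(0!*1!*1!*1!*4!*1!) = 1/24
  k=1: −1/(1!*0!*0!*0!*5!*2!) = -1/240
Σ = 3/80  ⇒  CG² = 6400/21*3/80² = 3/7
CG = +√(3/7) = +0.654654

+√(3/7) ≈ +0.654654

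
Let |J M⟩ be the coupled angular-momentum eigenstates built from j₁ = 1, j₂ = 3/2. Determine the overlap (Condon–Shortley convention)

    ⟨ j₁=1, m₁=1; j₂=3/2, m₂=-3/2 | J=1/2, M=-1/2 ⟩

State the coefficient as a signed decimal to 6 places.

+√(1/2) ≈ +0.707107

triangle: 2!×0!×1!/4! = 2/24
(j±m)!: 2!×0!×0!×3!×0!×1! = 12
prefactor² = (2J+1)×Δ×N² = 2
  k=0: +1/(0!×2!×0!×0!×0!×1!) = 1/2
Σ = 1/2  ⇒  CG² = 2×1/2² = 1/2
CG = +√(1/2) = +0.707107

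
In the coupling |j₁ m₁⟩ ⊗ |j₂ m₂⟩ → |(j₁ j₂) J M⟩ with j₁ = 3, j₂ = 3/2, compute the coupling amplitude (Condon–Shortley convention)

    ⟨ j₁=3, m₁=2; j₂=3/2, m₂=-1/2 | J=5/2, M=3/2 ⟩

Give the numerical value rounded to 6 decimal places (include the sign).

triangle: 2!*4!*1!/8! = 48/40320
(j±m)!: 5!*1!*1!*2!*4!*1! = 5760
prefactor² = (2J+1)*Δ*N² = 288/7
  k=0: +1/(0!*2!*1!*1!*3!*0!) = 1/12
  k=1: −1/(1!*1!*0!*0!*4!*1!) = -1/24
Σ = 1/24  ⇒  CG² = 288/7*1/24² = 1/14
CG = +√(1/14) = +0.267261

+√(1/14) = +0.267261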